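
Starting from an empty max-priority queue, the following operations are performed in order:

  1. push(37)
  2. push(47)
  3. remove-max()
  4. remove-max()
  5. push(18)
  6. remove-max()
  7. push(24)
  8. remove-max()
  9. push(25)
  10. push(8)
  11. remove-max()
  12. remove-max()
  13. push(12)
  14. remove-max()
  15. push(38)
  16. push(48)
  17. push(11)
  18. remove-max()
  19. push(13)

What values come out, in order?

insert 37 → {37}
insert 47 → {47, 37}
remove-max → 47; now {37}
remove-max → 37; now {}
insert 18 → {18}
remove-max → 18; now {}
insert 24 → {24}
remove-max → 24; now {}
insert 25 → {25}
insert 8 → {25, 8}
remove-max → 25; now {8}
remove-max → 8; now {}
insert 12 → {12}
remove-max → 12; now {}
insert 38 → {38}
insert 48 → {48, 38}
insert 11 → {48, 38, 11}
remove-max → 48; now {38, 11}
insert 13 → {38, 13, 11}

47 → 37 → 18 → 24 → 25 → 8 → 12 → 48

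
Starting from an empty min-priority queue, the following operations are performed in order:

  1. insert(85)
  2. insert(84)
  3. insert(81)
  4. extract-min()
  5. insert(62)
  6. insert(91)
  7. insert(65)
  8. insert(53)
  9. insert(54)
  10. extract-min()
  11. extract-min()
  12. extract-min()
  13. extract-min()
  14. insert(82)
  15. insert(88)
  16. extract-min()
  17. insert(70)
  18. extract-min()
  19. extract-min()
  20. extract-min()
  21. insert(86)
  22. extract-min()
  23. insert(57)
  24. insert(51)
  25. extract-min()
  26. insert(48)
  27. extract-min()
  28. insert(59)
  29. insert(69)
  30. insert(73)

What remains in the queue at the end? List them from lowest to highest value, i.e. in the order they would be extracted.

57 → 59 → 69 → 73 → 88 → 91

insert 85 → {85}
insert 84 → {84, 85}
insert 81 → {81, 84, 85}
extract-min → 81; now {84, 85}
insert 62 → {62, 84, 85}
insert 91 → {62, 84, 85, 91}
insert 65 → {62, 65, 84, 85, 91}
insert 53 → {53, 62, 65, 84, 85, 91}
insert 54 → {53, 54, 62, 65, 84, 85, 91}
extract-min → 53; now {54, 62, 65, 84, 85, 91}
extract-min → 54; now {62, 65, 84, 85, 91}
extract-min → 62; now {65, 84, 85, 91}
extract-min → 65; now {84, 85, 91}
insert 82 → {82, 84, 85, 91}
insert 88 → {82, 84, 85, 88, 91}
extract-min → 82; now {84, 85, 88, 91}
insert 70 → {70, 84, 85, 88, 91}
extract-min → 70; now {84, 85, 88, 91}
extract-min → 84; now {85, 88, 91}
extract-min → 85; now {88, 91}
insert 86 → {86, 88, 91}
extract-min → 86; now {88, 91}
insert 57 → {57, 88, 91}
insert 51 → {51, 57, 88, 91}
extract-min → 51; now {57, 88, 91}
insert 48 → {48, 57, 88, 91}
extract-min → 48; now {57, 88, 91}
insert 59 → {57, 59, 88, 91}
insert 69 → {57, 59, 69, 88, 91}
insert 73 → {57, 59, 69, 73, 88, 91}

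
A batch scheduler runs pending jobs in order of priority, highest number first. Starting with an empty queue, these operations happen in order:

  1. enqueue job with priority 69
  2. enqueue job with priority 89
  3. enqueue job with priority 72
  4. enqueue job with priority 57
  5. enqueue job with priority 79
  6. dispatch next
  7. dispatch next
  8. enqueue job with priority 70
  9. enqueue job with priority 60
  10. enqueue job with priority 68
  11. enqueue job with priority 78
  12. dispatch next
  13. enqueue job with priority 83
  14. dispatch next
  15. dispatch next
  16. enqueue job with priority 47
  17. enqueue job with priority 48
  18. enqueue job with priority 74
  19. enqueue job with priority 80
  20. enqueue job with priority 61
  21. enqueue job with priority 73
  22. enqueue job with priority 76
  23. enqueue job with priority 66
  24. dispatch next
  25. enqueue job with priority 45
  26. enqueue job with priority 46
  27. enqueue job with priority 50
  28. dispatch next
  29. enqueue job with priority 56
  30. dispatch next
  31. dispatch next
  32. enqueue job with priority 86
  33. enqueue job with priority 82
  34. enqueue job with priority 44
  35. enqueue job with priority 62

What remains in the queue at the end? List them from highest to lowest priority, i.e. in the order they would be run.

86 → 82 → 70 → 69 → 68 → 66 → 62 → 61 → 60 → 57 → 56 → 50 → 48 → 47 → 46 → 45 → 44

insert 69 → {69}
insert 89 → {89, 69}
insert 72 → {89, 72, 69}
insert 57 → {89, 72, 69, 57}
insert 79 → {89, 79, 72, 69, 57}
dispatch next → 89; now {79, 72, 69, 57}
dispatch next → 79; now {72, 69, 57}
insert 70 → {72, 70, 69, 57}
insert 60 → {72, 70, 69, 60, 57}
insert 68 → {72, 70, 69, 68, 60, 57}
insert 78 → {78, 72, 70, 69, 68, 60, 57}
dispatch next → 78; now {72, 70, 69, 68, 60, 57}
insert 83 → {83, 72, 70, 69, 68, 60, 57}
dispatch next → 83; now {72, 70, 69, 68, 60, 57}
dispatch next → 72; now {70, 69, 68, 60, 57}
insert 47 → {70, 69, 68, 60, 57, 47}
insert 48 → {70, 69, 68, 60, 57, 48, 47}
insert 74 → {74, 70, 69, 68, 60, 57, 48, 47}
insert 80 → {80, 74, 70, 69, 68, 60, 57, 48, 47}
insert 61 → {80, 74, 70, 69, 68, 61, 60, 57, 48, 47}
insert 73 → {80, 74, 73, 70, 69, 68, 61, 60, 57, 48, 47}
insert 76 → {80, 76, 74, 73, 70, 69, 68, 61, 60, 57, 48, 47}
insert 66 → {80, 76, 74, 73, 70, 69, 68, 66, 61, 60, 57, 48, 47}
dispatch next → 80; now {76, 74, 73, 70, 69, 68, 66, 61, 60, 57, 48, 47}
insert 45 → {76, 74, 73, 70, 69, 68, 66, 61, 60, 57, 48, 47, 45}
insert 46 → {76, 74, 73, 70, 69, 68, 66, 61, 60, 57, 48, 47, 46, 45}
insert 50 → {76, 74, 73, 70, 69, 68, 66, 61, 60, 57, 50, 48, 47, 46, 45}
dispatch next → 76; now {74, 73, 70, 69, 68, 66, 61, 60, 57, 50, 48, 47, 46, 45}
insert 56 → {74, 73, 70, 69, 68, 66, 61, 60, 57, 56, 50, 48, 47, 46, 45}
dispatch next → 74; now {73, 70, 69, 68, 66, 61, 60, 57, 56, 50, 48, 47, 46, 45}
dispatch next → 73; now {70, 69, 68, 66, 61, 60, 57, 56, 50, 48, 47, 46, 45}
insert 86 → {86, 70, 69, 68, 66, 61, 60, 57, 56, 50, 48, 47, 46, 45}
insert 82 → {86, 82, 70, 69, 68, 66, 61, 60, 57, 56, 50, 48, 47, 46, 45}
insert 44 → {86, 82, 70, 69, 68, 66, 61, 60, 57, 56, 50, 48, 47, 46, 45, 44}
insert 62 → {86, 82, 70, 69, 68, 66, 62, 61, 60, 57, 56, 50, 48, 47, 46, 45, 44}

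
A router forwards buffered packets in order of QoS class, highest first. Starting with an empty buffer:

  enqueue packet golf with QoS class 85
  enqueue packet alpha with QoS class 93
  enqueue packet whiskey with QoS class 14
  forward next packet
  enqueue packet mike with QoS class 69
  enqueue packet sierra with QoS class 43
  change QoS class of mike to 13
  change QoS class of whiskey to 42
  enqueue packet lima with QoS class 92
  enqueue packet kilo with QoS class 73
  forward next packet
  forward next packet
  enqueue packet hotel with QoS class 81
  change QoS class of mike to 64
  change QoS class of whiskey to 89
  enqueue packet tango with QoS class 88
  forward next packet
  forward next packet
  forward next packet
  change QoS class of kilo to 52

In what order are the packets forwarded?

add golf (QoS class 85) → {golf:85}
add alpha (QoS class 93) → {alpha:93, golf:85}
add whiskey (QoS class 14) → {alpha:93, golf:85, whiskey:14}
forward next packet → alpha; now {golf:85, whiskey:14}
add mike (QoS class 69) → {golf:85, mike:69, whiskey:14}
add sierra (QoS class 43) → {golf:85, mike:69, sierra:43, whiskey:14}
update mike to QoS class 13 → {golf:85, sierra:43, whiskey:14, mike:13}
update whiskey to QoS class 42 → {golf:85, sierra:43, whiskey:42, mike:13}
add lima (QoS class 92) → {lima:92, golf:85, sierra:43, whiskey:42, mike:13}
add kilo (QoS class 73) → {lima:92, golf:85, kilo:73, sierra:43, whiskey:42, mike:13}
forward next packet → lima; now {golf:85, kilo:73, sierra:43, whiskey:42, mike:13}
forward next packet → golf; now {kilo:73, sierra:43, whiskey:42, mike:13}
add hotel (QoS class 81) → {hotel:81, kilo:73, sierra:43, whiskey:42, mike:13}
update mike to QoS class 64 → {hotel:81, kilo:73, mike:64, sierra:43, whiskey:42}
update whiskey to QoS class 89 → {whiskey:89, hotel:81, kilo:73, mike:64, sierra:43}
add tango (QoS class 88) → {whiskey:89, tango:88, hotel:81, kilo:73, mike:64, sierra:43}
forward next packet → whiskey; now {tango:88, hotel:81, kilo:73, mike:64, sierra:43}
forward next packet → tango; now {hotel:81, kilo:73, mike:64, sierra:43}
forward next packet → hotel; now {kilo:73, mike:64, sierra:43}
update kilo to QoS class 52 → {mike:64, kilo:52, sierra:43}

[alpha, lima, golf, whiskey, tango, hotel]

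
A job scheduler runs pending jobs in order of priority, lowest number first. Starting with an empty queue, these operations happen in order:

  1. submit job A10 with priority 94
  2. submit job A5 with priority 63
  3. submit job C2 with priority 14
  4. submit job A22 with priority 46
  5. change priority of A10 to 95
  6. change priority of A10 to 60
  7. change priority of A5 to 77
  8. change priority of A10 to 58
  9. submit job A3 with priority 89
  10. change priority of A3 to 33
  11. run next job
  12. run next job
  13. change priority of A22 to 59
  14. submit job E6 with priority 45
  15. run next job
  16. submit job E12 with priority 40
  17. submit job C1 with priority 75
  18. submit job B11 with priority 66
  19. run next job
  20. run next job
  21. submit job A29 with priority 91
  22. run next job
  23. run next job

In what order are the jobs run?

C2 → A3 → E6 → E12 → A10 → A22 → B11

add A10 (priority 94) → {A10:94}
add A5 (priority 63) → {A5:63, A10:94}
add C2 (priority 14) → {C2:14, A5:63, A10:94}
add A22 (priority 46) → {C2:14, A22:46, A5:63, A10:94}
update A10 to priority 95 → {C2:14, A22:46, A5:63, A10:95}
update A10 to priority 60 → {C2:14, A22:46, A10:60, A5:63}
update A5 to priority 77 → {C2:14, A22:46, A10:60, A5:77}
update A10 to priority 58 → {C2:14, A22:46, A10:58, A5:77}
add A3 (priority 89) → {C2:14, A22:46, A10:58, A5:77, A3:89}
update A3 to priority 33 → {C2:14, A3:33, A22:46, A10:58, A5:77}
run next job → C2; now {A3:33, A22:46, A10:58, A5:77}
run next job → A3; now {A22:46, A10:58, A5:77}
update A22 to priority 59 → {A10:58, A22:59, A5:77}
add E6 (priority 45) → {E6:45, A10:58, A22:59, A5:77}
run next job → E6; now {A10:58, A22:59, A5:77}
add E12 (priority 40) → {E12:40, A10:58, A22:59, A5:77}
add C1 (priority 75) → {E12:40, A10:58, A22:59, C1:75, A5:77}
add B11 (priority 66) → {E12:40, A10:58, A22:59, B11:66, C1:75, A5:77}
run next job → E12; now {A10:58, A22:59, B11:66, C1:75, A5:77}
run next job → A10; now {A22:59, B11:66, C1:75, A5:77}
add A29 (priority 91) → {A22:59, B11:66, C1:75, A5:77, A29:91}
run next job → A22; now {B11:66, C1:75, A5:77, A29:91}
run next job → B11; now {C1:75, A5:77, A29:91}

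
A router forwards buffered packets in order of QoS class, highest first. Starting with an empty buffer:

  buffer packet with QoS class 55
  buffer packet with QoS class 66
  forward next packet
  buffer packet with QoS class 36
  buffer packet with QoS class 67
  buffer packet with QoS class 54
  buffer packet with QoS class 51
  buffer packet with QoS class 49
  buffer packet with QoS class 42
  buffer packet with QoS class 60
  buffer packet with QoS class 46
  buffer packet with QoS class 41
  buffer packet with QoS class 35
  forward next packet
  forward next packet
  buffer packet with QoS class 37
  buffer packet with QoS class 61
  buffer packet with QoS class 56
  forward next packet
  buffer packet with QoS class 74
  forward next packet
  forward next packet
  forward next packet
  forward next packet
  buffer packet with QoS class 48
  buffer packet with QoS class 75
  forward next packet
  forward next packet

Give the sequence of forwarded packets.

66 → 67 → 60 → 61 → 74 → 56 → 55 → 54 → 75 → 51

insert 55 → {55}
insert 66 → {66, 55}
forward next packet → 66; now {55}
insert 36 → {55, 36}
insert 67 → {67, 55, 36}
insert 54 → {67, 55, 54, 36}
insert 51 → {67, 55, 54, 51, 36}
insert 49 → {67, 55, 54, 51, 49, 36}
insert 42 → {67, 55, 54, 51, 49, 42, 36}
insert 60 → {67, 60, 55, 54, 51, 49, 42, 36}
insert 46 → {67, 60, 55, 54, 51, 49, 46, 42, 36}
insert 41 → {67, 60, 55, 54, 51, 49, 46, 42, 41, 36}
insert 35 → {67, 60, 55, 54, 51, 49, 46, 42, 41, 36, 35}
forward next packet → 67; now {60, 55, 54, 51, 49, 46, 42, 41, 36, 35}
forward next packet → 60; now {55, 54, 51, 49, 46, 42, 41, 36, 35}
insert 37 → {55, 54, 51, 49, 46, 42, 41, 37, 36, 35}
insert 61 → {61, 55, 54, 51, 49, 46, 42, 41, 37, 36, 35}
insert 56 → {61, 56, 55, 54, 51, 49, 46, 42, 41, 37, 36, 35}
forward next packet → 61; now {56, 55, 54, 51, 49, 46, 42, 41, 37, 36, 35}
insert 74 → {74, 56, 55, 54, 51, 49, 46, 42, 41, 37, 36, 35}
forward next packet → 74; now {56, 55, 54, 51, 49, 46, 42, 41, 37, 36, 35}
forward next packet → 56; now {55, 54, 51, 49, 46, 42, 41, 37, 36, 35}
forward next packet → 55; now {54, 51, 49, 46, 42, 41, 37, 36, 35}
forward next packet → 54; now {51, 49, 46, 42, 41, 37, 36, 35}
insert 48 → {51, 49, 48, 46, 42, 41, 37, 36, 35}
insert 75 → {75, 51, 49, 48, 46, 42, 41, 37, 36, 35}
forward next packet → 75; now {51, 49, 48, 46, 42, 41, 37, 36, 35}
forward next packet → 51; now {49, 48, 46, 42, 41, 37, 36, 35}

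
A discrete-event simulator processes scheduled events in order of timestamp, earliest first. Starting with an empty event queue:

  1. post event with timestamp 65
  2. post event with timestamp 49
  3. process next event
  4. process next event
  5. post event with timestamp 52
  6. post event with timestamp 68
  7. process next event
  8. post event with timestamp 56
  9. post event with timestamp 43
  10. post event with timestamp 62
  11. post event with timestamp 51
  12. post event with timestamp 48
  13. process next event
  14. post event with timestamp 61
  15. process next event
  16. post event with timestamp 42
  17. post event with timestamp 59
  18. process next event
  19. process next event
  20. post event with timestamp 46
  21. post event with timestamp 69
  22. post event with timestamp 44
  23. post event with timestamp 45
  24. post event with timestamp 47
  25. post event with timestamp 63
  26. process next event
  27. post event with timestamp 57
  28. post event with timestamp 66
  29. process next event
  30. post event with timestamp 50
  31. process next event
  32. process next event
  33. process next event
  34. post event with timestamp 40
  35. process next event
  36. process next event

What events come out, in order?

49, 65, 52, 43, 48, 42, 51, 44, 45, 46, 47, 50, 40, 56

insert 65 → {65}
insert 49 → {49, 65}
process next event → 49; now {65}
process next event → 65; now {}
insert 52 → {52}
insert 68 → {52, 68}
process next event → 52; now {68}
insert 56 → {56, 68}
insert 43 → {43, 56, 68}
insert 62 → {43, 56, 62, 68}
insert 51 → {43, 51, 56, 62, 68}
insert 48 → {43, 48, 51, 56, 62, 68}
process next event → 43; now {48, 51, 56, 62, 68}
insert 61 → {48, 51, 56, 61, 62, 68}
process next event → 48; now {51, 56, 61, 62, 68}
insert 42 → {42, 51, 56, 61, 62, 68}
insert 59 → {42, 51, 56, 59, 61, 62, 68}
process next event → 42; now {51, 56, 59, 61, 62, 68}
process next event → 51; now {56, 59, 61, 62, 68}
insert 46 → {46, 56, 59, 61, 62, 68}
insert 69 → {46, 56, 59, 61, 62, 68, 69}
insert 44 → {44, 46, 56, 59, 61, 62, 68, 69}
insert 45 → {44, 45, 46, 56, 59, 61, 62, 68, 69}
insert 47 → {44, 45, 46, 47, 56, 59, 61, 62, 68, 69}
insert 63 → {44, 45, 46, 47, 56, 59, 61, 62, 63, 68, 69}
process next event → 44; now {45, 46, 47, 56, 59, 61, 62, 63, 68, 69}
insert 57 → {45, 46, 47, 56, 57, 59, 61, 62, 63, 68, 69}
insert 66 → {45, 46, 47, 56, 57, 59, 61, 62, 63, 66, 68, 69}
process next event → 45; now {46, 47, 56, 57, 59, 61, 62, 63, 66, 68, 69}
insert 50 → {46, 47, 50, 56, 57, 59, 61, 62, 63, 66, 68, 69}
process next event → 46; now {47, 50, 56, 57, 59, 61, 62, 63, 66, 68, 69}
process next event → 47; now {50, 56, 57, 59, 61, 62, 63, 66, 68, 69}
process next event → 50; now {56, 57, 59, 61, 62, 63, 66, 68, 69}
insert 40 → {40, 56, 57, 59, 61, 62, 63, 66, 68, 69}
process next event → 40; now {56, 57, 59, 61, 62, 63, 66, 68, 69}
process next event → 56; now {57, 59, 61, 62, 63, 66, 68, 69}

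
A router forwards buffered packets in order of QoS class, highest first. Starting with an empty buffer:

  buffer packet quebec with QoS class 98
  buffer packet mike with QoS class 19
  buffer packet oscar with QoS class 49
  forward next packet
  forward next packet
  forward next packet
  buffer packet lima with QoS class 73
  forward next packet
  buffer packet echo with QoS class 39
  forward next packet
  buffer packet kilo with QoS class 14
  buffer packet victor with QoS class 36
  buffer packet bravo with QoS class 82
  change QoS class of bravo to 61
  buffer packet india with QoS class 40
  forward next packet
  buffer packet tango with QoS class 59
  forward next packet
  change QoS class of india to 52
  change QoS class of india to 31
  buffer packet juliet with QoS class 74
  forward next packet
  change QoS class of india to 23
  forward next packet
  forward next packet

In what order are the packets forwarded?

add quebec (QoS class 98) → {quebec:98}
add mike (QoS class 19) → {quebec:98, mike:19}
add oscar (QoS class 49) → {quebec:98, oscar:49, mike:19}
forward next packet → quebec; now {oscar:49, mike:19}
forward next packet → oscar; now {mike:19}
forward next packet → mike; now {}
add lima (QoS class 73) → {lima:73}
forward next packet → lima; now {}
add echo (QoS class 39) → {echo:39}
forward next packet → echo; now {}
add kilo (QoS class 14) → {kilo:14}
add victor (QoS class 36) → {victor:36, kilo:14}
add bravo (QoS class 82) → {bravo:82, victor:36, kilo:14}
update bravo to QoS class 61 → {bravo:61, victor:36, kilo:14}
add india (QoS class 40) → {bravo:61, india:40, victor:36, kilo:14}
forward next packet → bravo; now {india:40, victor:36, kilo:14}
add tango (QoS class 59) → {tango:59, india:40, victor:36, kilo:14}
forward next packet → tango; now {india:40, victor:36, kilo:14}
update india to QoS class 52 → {india:52, victor:36, kilo:14}
update india to QoS class 31 → {victor:36, india:31, kilo:14}
add juliet (QoS class 74) → {juliet:74, victor:36, india:31, kilo:14}
forward next packet → juliet; now {victor:36, india:31, kilo:14}
update india to QoS class 23 → {victor:36, india:23, kilo:14}
forward next packet → victor; now {india:23, kilo:14}
forward next packet → india; now {kilo:14}

quebec → oscar → mike → lima → echo → bravo → tango → juliet → victor → india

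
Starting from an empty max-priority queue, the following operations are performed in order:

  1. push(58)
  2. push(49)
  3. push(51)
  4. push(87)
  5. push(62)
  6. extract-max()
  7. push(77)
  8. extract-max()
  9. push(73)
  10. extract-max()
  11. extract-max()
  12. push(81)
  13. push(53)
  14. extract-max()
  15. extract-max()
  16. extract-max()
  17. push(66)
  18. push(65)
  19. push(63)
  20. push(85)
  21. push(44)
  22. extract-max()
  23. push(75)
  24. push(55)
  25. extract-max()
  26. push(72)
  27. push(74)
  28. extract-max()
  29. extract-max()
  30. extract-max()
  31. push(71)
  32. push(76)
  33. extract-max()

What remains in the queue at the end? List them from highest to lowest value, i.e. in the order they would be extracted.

[71, 65, 63, 55, 51, 49, 44]

insert 58 → {58}
insert 49 → {58, 49}
insert 51 → {58, 51, 49}
insert 87 → {87, 58, 51, 49}
insert 62 → {87, 62, 58, 51, 49}
extract-max → 87; now {62, 58, 51, 49}
insert 77 → {77, 62, 58, 51, 49}
extract-max → 77; now {62, 58, 51, 49}
insert 73 → {73, 62, 58, 51, 49}
extract-max → 73; now {62, 58, 51, 49}
extract-max → 62; now {58, 51, 49}
insert 81 → {81, 58, 51, 49}
insert 53 → {81, 58, 53, 51, 49}
extract-max → 81; now {58, 53, 51, 49}
extract-max → 58; now {53, 51, 49}
extract-max → 53; now {51, 49}
insert 66 → {66, 51, 49}
insert 65 → {66, 65, 51, 49}
insert 63 → {66, 65, 63, 51, 49}
insert 85 → {85, 66, 65, 63, 51, 49}
insert 44 → {85, 66, 65, 63, 51, 49, 44}
extract-max → 85; now {66, 65, 63, 51, 49, 44}
insert 75 → {75, 66, 65, 63, 51, 49, 44}
insert 55 → {75, 66, 65, 63, 55, 51, 49, 44}
extract-max → 75; now {66, 65, 63, 55, 51, 49, 44}
insert 72 → {72, 66, 65, 63, 55, 51, 49, 44}
insert 74 → {74, 72, 66, 65, 63, 55, 51, 49, 44}
extract-max → 74; now {72, 66, 65, 63, 55, 51, 49, 44}
extract-max → 72; now {66, 65, 63, 55, 51, 49, 44}
extract-max → 66; now {65, 63, 55, 51, 49, 44}
insert 71 → {71, 65, 63, 55, 51, 49, 44}
insert 76 → {76, 71, 65, 63, 55, 51, 49, 44}
extract-max → 76; now {71, 65, 63, 55, 51, 49, 44}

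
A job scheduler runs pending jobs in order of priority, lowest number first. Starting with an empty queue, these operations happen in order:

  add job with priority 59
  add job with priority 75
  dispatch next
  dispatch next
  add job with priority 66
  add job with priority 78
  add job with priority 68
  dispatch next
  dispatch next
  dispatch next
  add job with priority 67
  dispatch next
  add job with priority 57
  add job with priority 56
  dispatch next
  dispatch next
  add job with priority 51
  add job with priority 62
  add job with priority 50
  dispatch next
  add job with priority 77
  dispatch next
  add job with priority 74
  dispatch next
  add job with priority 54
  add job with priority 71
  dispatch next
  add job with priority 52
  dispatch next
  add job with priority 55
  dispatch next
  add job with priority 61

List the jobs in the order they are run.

insert 59 → {59}
insert 75 → {59, 75}
dispatch next → 59; now {75}
dispatch next → 75; now {}
insert 66 → {66}
insert 78 → {66, 78}
insert 68 → {66, 68, 78}
dispatch next → 66; now {68, 78}
dispatch next → 68; now {78}
dispatch next → 78; now {}
insert 67 → {67}
dispatch next → 67; now {}
insert 57 → {57}
insert 56 → {56, 57}
dispatch next → 56; now {57}
dispatch next → 57; now {}
insert 51 → {51}
insert 62 → {51, 62}
insert 50 → {50, 51, 62}
dispatch next → 50; now {51, 62}
insert 77 → {51, 62, 77}
dispatch next → 51; now {62, 77}
insert 74 → {62, 74, 77}
dispatch next → 62; now {74, 77}
insert 54 → {54, 74, 77}
insert 71 → {54, 71, 74, 77}
dispatch next → 54; now {71, 74, 77}
insert 52 → {52, 71, 74, 77}
dispatch next → 52; now {71, 74, 77}
insert 55 → {55, 71, 74, 77}
dispatch next → 55; now {71, 74, 77}
insert 61 → {61, 71, 74, 77}

59, 75, 66, 68, 78, 67, 56, 57, 50, 51, 62, 54, 52, 55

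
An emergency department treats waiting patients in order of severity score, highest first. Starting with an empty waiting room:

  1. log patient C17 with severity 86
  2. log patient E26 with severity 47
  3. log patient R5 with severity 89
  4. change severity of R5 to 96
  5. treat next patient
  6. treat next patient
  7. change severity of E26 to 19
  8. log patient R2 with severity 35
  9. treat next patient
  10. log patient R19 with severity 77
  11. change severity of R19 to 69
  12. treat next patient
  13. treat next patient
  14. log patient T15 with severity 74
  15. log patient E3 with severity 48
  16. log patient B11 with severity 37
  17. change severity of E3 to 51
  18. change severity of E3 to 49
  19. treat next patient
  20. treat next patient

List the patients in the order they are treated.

add C17 (severity 86) → {C17:86}
add E26 (severity 47) → {C17:86, E26:47}
add R5 (severity 89) → {R5:89, C17:86, E26:47}
update R5 to severity 96 → {R5:96, C17:86, E26:47}
treat next patient → R5; now {C17:86, E26:47}
treat next patient → C17; now {E26:47}
update E26 to severity 19 → {E26:19}
add R2 (severity 35) → {R2:35, E26:19}
treat next patient → R2; now {E26:19}
add R19 (severity 77) → {R19:77, E26:19}
update R19 to severity 69 → {R19:69, E26:19}
treat next patient → R19; now {E26:19}
treat next patient → E26; now {}
add T15 (severity 74) → {T15:74}
add E3 (severity 48) → {T15:74, E3:48}
add B11 (severity 37) → {T15:74, E3:48, B11:37}
update E3 to severity 51 → {T15:74, E3:51, B11:37}
update E3 to severity 49 → {T15:74, E3:49, B11:37}
treat next patient → T15; now {E3:49, B11:37}
treat next patient → E3; now {B11:37}

R5, C17, R2, R19, E26, T15, E3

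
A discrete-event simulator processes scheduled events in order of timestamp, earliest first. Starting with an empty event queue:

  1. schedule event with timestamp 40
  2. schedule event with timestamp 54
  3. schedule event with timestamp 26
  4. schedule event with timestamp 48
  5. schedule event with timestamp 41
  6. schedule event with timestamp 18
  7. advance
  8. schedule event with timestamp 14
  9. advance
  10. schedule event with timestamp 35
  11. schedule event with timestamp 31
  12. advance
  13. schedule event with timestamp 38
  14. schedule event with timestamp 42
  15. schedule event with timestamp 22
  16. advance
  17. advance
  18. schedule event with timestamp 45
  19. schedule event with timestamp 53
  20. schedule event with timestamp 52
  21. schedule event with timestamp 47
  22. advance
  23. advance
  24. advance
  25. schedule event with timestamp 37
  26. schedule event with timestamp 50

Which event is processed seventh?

insert 40 → {40}
insert 54 → {40, 54}
insert 26 → {26, 40, 54}
insert 48 → {26, 40, 48, 54}
insert 41 → {26, 40, 41, 48, 54}
insert 18 → {18, 26, 40, 41, 48, 54}
advance → 18; now {26, 40, 41, 48, 54}
insert 14 → {14, 26, 40, 41, 48, 54}
advance → 14; now {26, 40, 41, 48, 54}
insert 35 → {26, 35, 40, 41, 48, 54}
insert 31 → {26, 31, 35, 40, 41, 48, 54}
advance → 26; now {31, 35, 40, 41, 48, 54}
insert 38 → {31, 35, 38, 40, 41, 48, 54}
insert 42 → {31, 35, 38, 40, 41, 42, 48, 54}
insert 22 → {22, 31, 35, 38, 40, 41, 42, 48, 54}
advance → 22; now {31, 35, 38, 40, 41, 42, 48, 54}
advance → 31; now {35, 38, 40, 41, 42, 48, 54}
insert 45 → {35, 38, 40, 41, 42, 45, 48, 54}
insert 53 → {35, 38, 40, 41, 42, 45, 48, 53, 54}
insert 52 → {35, 38, 40, 41, 42, 45, 48, 52, 53, 54}
insert 47 → {35, 38, 40, 41, 42, 45, 47, 48, 52, 53, 54}
advance → 35; now {38, 40, 41, 42, 45, 47, 48, 52, 53, 54}
advance → 38; now {40, 41, 42, 45, 47, 48, 52, 53, 54}
advance → 40; now {41, 42, 45, 47, 48, 52, 53, 54}
insert 37 → {37, 41, 42, 45, 47, 48, 52, 53, 54}
insert 50 → {37, 41, 42, 45, 47, 48, 50, 52, 53, 54}

38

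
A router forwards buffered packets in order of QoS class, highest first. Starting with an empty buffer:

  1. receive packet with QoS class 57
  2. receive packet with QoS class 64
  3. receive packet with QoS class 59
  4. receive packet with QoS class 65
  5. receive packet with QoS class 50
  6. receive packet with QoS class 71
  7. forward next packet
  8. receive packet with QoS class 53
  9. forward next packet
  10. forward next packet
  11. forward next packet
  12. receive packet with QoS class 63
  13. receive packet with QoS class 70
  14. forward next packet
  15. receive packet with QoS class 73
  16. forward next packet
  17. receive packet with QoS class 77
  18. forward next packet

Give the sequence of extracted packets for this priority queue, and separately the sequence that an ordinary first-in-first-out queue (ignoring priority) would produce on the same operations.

insert 57 → {57}
insert 64 → {64, 57}
insert 59 → {64, 59, 57}
insert 65 → {65, 64, 59, 57}
insert 50 → {65, 64, 59, 57, 50}
insert 71 → {71, 65, 64, 59, 57, 50}
forward next packet → 71; now {65, 64, 59, 57, 50}
insert 53 → {65, 64, 59, 57, 53, 50}
forward next packet → 65; now {64, 59, 57, 53, 50}
forward next packet → 64; now {59, 57, 53, 50}
forward next packet → 59; now {57, 53, 50}
insert 63 → {63, 57, 53, 50}
insert 70 → {70, 63, 57, 53, 50}
forward next packet → 70; now {63, 57, 53, 50}
insert 73 → {73, 63, 57, 53, 50}
forward next packet → 73; now {63, 57, 53, 50}
insert 77 → {77, 63, 57, 53, 50}
forward next packet → 77; now {63, 57, 53, 50}

priority queue: 71 → 65 → 64 → 59 → 70 → 73 → 77; FIFO queue: 57 → 64 → 59 → 65 → 50 → 71 → 53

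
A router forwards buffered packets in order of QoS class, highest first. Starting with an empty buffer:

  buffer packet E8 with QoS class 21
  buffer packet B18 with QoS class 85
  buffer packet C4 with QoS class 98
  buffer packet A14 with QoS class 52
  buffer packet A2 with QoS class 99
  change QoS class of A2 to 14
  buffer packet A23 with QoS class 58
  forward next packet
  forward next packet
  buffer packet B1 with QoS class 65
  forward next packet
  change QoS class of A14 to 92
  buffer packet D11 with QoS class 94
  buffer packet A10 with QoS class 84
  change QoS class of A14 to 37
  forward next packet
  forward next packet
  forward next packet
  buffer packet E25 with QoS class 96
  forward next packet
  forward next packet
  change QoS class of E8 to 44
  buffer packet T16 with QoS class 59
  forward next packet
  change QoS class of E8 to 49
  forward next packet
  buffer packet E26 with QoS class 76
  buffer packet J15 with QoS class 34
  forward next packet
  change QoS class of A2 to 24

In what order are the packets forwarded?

add E8 (QoS class 21) → {E8:21}
add B18 (QoS class 85) → {B18:85, E8:21}
add C4 (QoS class 98) → {C4:98, B18:85, E8:21}
add A14 (QoS class 52) → {C4:98, B18:85, A14:52, E8:21}
add A2 (QoS class 99) → {A2:99, C4:98, B18:85, A14:52, E8:21}
update A2 to QoS class 14 → {C4:98, B18:85, A14:52, E8:21, A2:14}
add A23 (QoS class 58) → {C4:98, B18:85, A23:58, A14:52, E8:21, A2:14}
forward next packet → C4; now {B18:85, A23:58, A14:52, E8:21, A2:14}
forward next packet → B18; now {A23:58, A14:52, E8:21, A2:14}
add B1 (QoS class 65) → {B1:65, A23:58, A14:52, E8:21, A2:14}
forward next packet → B1; now {A23:58, A14:52, E8:21, A2:14}
update A14 to QoS class 92 → {A14:92, A23:58, E8:21, A2:14}
add D11 (QoS class 94) → {D11:94, A14:92, A23:58, E8:21, A2:14}
add A10 (QoS class 84) → {D11:94, A14:92, A10:84, A23:58, E8:21, A2:14}
update A14 to QoS class 37 → {D11:94, A10:84, A23:58, A14:37, E8:21, A2:14}
forward next packet → D11; now {A10:84, A23:58, A14:37, E8:21, A2:14}
forward next packet → A10; now {A23:58, A14:37, E8:21, A2:14}
forward next packet → A23; now {A14:37, E8:21, A2:14}
add E25 (QoS class 96) → {E25:96, A14:37, E8:21, A2:14}
forward next packet → E25; now {A14:37, E8:21, A2:14}
forward next packet → A14; now {E8:21, A2:14}
update E8 to QoS class 44 → {E8:44, A2:14}
add T16 (QoS class 59) → {T16:59, E8:44, A2:14}
forward next packet → T16; now {E8:44, A2:14}
update E8 to QoS class 49 → {E8:49, A2:14}
forward next packet → E8; now {A2:14}
add E26 (QoS class 76) → {E26:76, A2:14}
add J15 (QoS class 34) → {E26:76, J15:34, A2:14}
forward next packet → E26; now {J15:34, A2:14}
update A2 to QoS class 24 → {J15:34, A2:24}

C4, B18, B1, D11, A10, A23, E25, A14, T16, E8, E26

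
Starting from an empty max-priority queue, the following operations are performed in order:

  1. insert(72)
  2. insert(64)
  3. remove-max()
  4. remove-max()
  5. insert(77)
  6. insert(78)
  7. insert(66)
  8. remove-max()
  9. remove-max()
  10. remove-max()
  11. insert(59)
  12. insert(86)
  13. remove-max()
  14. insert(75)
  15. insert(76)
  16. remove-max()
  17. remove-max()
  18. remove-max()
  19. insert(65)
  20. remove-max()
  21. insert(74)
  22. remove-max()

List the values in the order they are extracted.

insert 72 → {72}
insert 64 → {72, 64}
remove-max → 72; now {64}
remove-max → 64; now {}
insert 77 → {77}
insert 78 → {78, 77}
insert 66 → {78, 77, 66}
remove-max → 78; now {77, 66}
remove-max → 77; now {66}
remove-max → 66; now {}
insert 59 → {59}
insert 86 → {86, 59}
remove-max → 86; now {59}
insert 75 → {75, 59}
insert 76 → {76, 75, 59}
remove-max → 76; now {75, 59}
remove-max → 75; now {59}
remove-max → 59; now {}
insert 65 → {65}
remove-max → 65; now {}
insert 74 → {74}
remove-max → 74; now {}

[72, 64, 78, 77, 66, 86, 76, 75, 59, 65, 74]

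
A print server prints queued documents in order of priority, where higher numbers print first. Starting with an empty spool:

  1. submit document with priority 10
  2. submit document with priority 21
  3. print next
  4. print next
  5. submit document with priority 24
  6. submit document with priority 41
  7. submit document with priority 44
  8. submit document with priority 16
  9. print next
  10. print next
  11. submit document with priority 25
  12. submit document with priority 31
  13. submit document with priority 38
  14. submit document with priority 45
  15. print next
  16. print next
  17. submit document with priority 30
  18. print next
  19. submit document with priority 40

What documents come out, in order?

21 → 10 → 44 → 41 → 45 → 38 → 31

insert 10 → {10}
insert 21 → {21, 10}
print next → 21; now {10}
print next → 10; now {}
insert 24 → {24}
insert 41 → {41, 24}
insert 44 → {44, 41, 24}
insert 16 → {44, 41, 24, 16}
print next → 44; now {41, 24, 16}
print next → 41; now {24, 16}
insert 25 → {25, 24, 16}
insert 31 → {31, 25, 24, 16}
insert 38 → {38, 31, 25, 24, 16}
insert 45 → {45, 38, 31, 25, 24, 16}
print next → 45; now {38, 31, 25, 24, 16}
print next → 38; now {31, 25, 24, 16}
insert 30 → {31, 30, 25, 24, 16}
print next → 31; now {30, 25, 24, 16}
insert 40 → {40, 30, 25, 24, 16}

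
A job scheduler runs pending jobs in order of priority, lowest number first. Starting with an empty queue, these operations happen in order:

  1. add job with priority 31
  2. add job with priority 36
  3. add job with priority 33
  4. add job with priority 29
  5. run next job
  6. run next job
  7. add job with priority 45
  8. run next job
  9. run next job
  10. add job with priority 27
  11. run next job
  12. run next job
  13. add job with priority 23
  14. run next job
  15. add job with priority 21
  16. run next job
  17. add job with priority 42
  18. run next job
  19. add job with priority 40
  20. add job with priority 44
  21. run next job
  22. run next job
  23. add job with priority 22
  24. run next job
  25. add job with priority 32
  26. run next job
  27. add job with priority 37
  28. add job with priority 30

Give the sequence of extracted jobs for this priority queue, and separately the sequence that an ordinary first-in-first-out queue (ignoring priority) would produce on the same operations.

insert 31 → {31}
insert 36 → {31, 36}
insert 33 → {31, 33, 36}
insert 29 → {29, 31, 33, 36}
run next job → 29; now {31, 33, 36}
run next job → 31; now {33, 36}
insert 45 → {33, 36, 45}
run next job → 33; now {36, 45}
run next job → 36; now {45}
insert 27 → {27, 45}
run next job → 27; now {45}
run next job → 45; now {}
insert 23 → {23}
run next job → 23; now {}
insert 21 → {21}
run next job → 21; now {}
insert 42 → {42}
run next job → 42; now {}
insert 40 → {40}
insert 44 → {40, 44}
run next job → 40; now {44}
run next job → 44; now {}
insert 22 → {22}
run next job → 22; now {}
insert 32 → {32}
run next job → 32; now {}
insert 37 → {37}
insert 30 → {30, 37}

priority queue: 29 → 31 → 33 → 36 → 27 → 45 → 23 → 21 → 42 → 40 → 44 → 22 → 32; FIFO queue: 31 → 36 → 33 → 29 → 45 → 27 → 23 → 21 → 42 → 40 → 44 → 22 → 32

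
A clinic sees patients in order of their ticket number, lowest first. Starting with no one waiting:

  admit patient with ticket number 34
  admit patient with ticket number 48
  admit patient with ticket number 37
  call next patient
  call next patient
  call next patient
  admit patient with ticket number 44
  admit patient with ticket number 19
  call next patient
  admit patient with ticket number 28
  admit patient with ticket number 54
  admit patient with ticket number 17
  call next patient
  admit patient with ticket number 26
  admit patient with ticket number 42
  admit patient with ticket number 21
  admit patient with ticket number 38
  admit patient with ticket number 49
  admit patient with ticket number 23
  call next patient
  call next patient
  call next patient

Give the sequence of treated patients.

insert 34 → {34}
insert 48 → {34, 48}
insert 37 → {34, 37, 48}
call next patient → 34; now {37, 48}
call next patient → 37; now {48}
call next patient → 48; now {}
insert 44 → {44}
insert 19 → {19, 44}
call next patient → 19; now {44}
insert 28 → {28, 44}
insert 54 → {28, 44, 54}
insert 17 → {17, 28, 44, 54}
call next patient → 17; now {28, 44, 54}
insert 26 → {26, 28, 44, 54}
insert 42 → {26, 28, 42, 44, 54}
insert 21 → {21, 26, 28, 42, 44, 54}
insert 38 → {21, 26, 28, 38, 42, 44, 54}
insert 49 → {21, 26, 28, 38, 42, 44, 49, 54}
insert 23 → {21, 23, 26, 28, 38, 42, 44, 49, 54}
call next patient → 21; now {23, 26, 28, 38, 42, 44, 49, 54}
call next patient → 23; now {26, 28, 38, 42, 44, 49, 54}
call next patient → 26; now {28, 38, 42, 44, 49, 54}

[34, 37, 48, 19, 17, 21, 23, 26]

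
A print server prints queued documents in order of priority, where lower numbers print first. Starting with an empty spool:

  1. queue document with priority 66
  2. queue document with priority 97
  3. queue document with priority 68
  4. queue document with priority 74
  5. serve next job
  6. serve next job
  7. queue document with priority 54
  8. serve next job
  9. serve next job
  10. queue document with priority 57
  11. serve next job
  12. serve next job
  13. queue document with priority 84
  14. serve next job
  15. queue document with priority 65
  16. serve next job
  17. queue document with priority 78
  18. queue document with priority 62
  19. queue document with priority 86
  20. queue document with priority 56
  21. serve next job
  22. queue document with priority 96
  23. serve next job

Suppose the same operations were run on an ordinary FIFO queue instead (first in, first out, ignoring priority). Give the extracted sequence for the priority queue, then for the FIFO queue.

insert 66 → {66}
insert 97 → {66, 97}
insert 68 → {66, 68, 97}
insert 74 → {66, 68, 74, 97}
serve next job → 66; now {68, 74, 97}
serve next job → 68; now {74, 97}
insert 54 → {54, 74, 97}
serve next job → 54; now {74, 97}
serve next job → 74; now {97}
insert 57 → {57, 97}
serve next job → 57; now {97}
serve next job → 97; now {}
insert 84 → {84}
serve next job → 84; now {}
insert 65 → {65}
serve next job → 65; now {}
insert 78 → {78}
insert 62 → {62, 78}
insert 86 → {62, 78, 86}
insert 56 → {56, 62, 78, 86}
serve next job → 56; now {62, 78, 86}
insert 96 → {62, 78, 86, 96}
serve next job → 62; now {78, 86, 96}

priority queue: [66, 68, 54, 74, 57, 97, 84, 65, 56, 62]; FIFO queue: [66, 97, 68, 74, 54, 57, 84, 65, 78, 62]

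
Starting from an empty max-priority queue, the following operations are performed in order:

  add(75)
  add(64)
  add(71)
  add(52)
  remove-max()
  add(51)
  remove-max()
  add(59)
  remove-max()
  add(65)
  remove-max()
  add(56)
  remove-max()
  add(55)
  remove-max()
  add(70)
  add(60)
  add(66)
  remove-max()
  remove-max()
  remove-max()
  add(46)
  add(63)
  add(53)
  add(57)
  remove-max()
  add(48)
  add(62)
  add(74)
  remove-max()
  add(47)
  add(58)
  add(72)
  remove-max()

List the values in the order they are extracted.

insert 75 → {75}
insert 64 → {75, 64}
insert 71 → {75, 71, 64}
insert 52 → {75, 71, 64, 52}
remove-max → 75; now {71, 64, 52}
insert 51 → {71, 64, 52, 51}
remove-max → 71; now {64, 52, 51}
insert 59 → {64, 59, 52, 51}
remove-max → 64; now {59, 52, 51}
insert 65 → {65, 59, 52, 51}
remove-max → 65; now {59, 52, 51}
insert 56 → {59, 56, 52, 51}
remove-max → 59; now {56, 52, 51}
insert 55 → {56, 55, 52, 51}
remove-max → 56; now {55, 52, 51}
insert 70 → {70, 55, 52, 51}
insert 60 → {70, 60, 55, 52, 51}
insert 66 → {70, 66, 60, 55, 52, 51}
remove-max → 70; now {66, 60, 55, 52, 51}
remove-max → 66; now {60, 55, 52, 51}
remove-max → 60; now {55, 52, 51}
insert 46 → {55, 52, 51, 46}
insert 63 → {63, 55, 52, 51, 46}
insert 53 → {63, 55, 53, 52, 51, 46}
insert 57 → {63, 57, 55, 53, 52, 51, 46}
remove-max → 63; now {57, 55, 53, 52, 51, 46}
insert 48 → {57, 55, 53, 52, 51, 48, 46}
insert 62 → {62, 57, 55, 53, 52, 51, 48, 46}
insert 74 → {74, 62, 57, 55, 53, 52, 51, 48, 46}
remove-max → 74; now {62, 57, 55, 53, 52, 51, 48, 46}
insert 47 → {62, 57, 55, 53, 52, 51, 48, 47, 46}
insert 58 → {62, 58, 57, 55, 53, 52, 51, 48, 47, 46}
insert 72 → {72, 62, 58, 57, 55, 53, 52, 51, 48, 47, 46}
remove-max → 72; now {62, 58, 57, 55, 53, 52, 51, 48, 47, 46}

75 → 71 → 64 → 65 → 59 → 56 → 70 → 66 → 60 → 63 → 74 → 72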